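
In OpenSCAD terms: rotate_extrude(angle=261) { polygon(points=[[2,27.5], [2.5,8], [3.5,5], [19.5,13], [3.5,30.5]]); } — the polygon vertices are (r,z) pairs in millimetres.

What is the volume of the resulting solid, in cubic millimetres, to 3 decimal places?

Profile (r,z), 5 vertices: (2,27.5) (2.5,8) (3.5,5) (19.5,13) (3.5,30.5)
edge 0: (2,27.5)→(2.5,8)  cross = 2·8 − 2.5·27.5 = -52.7500; (r_i+r_j)·cross = 4.5·-52.7500 = -237.3750
edge 1: (2.5,8)→(3.5,5)  cross = 2.5·5 − 3.5·8 = -15.5000; (r_i+r_j)·cross = 6·-15.5000 = -93.0000
edge 2: (3.5,5)→(19.5,13)  cross = 3.5·13 − 19.5·5 = -52.0000; (r_i+r_j)·cross = 23·-52.0000 = -1196.0000
edge 3: (19.5,13)→(3.5,30.5)  cross = 19.5·30.5 − 3.5·13 = 549.2500; (r_i+r_j)·cross = 23·549.2500 = 12632.7500
edge 4: (3.5,30.5)→(2,27.5)  cross = 3.5·27.5 − 2·30.5 = 35.2500; (r_i+r_j)·cross = 5.5·35.2500 = 193.8750
Σcross = 464.2500 → A = |Σcross|/2 = 232.1250 mm²
Σ(r_i+r_j)·cross = 11300.2500 → first moment M = |Σ|/6 = 1883.3750
R_c = M/A = 1883.3750/232.1250 = 8.1136 mm
θ = 261° = 4.555309 rad
V = θ·R_c·A = 4.555309·8.1136·232.1250 = 8579.356 mm³

Volume = 8579.356 mm³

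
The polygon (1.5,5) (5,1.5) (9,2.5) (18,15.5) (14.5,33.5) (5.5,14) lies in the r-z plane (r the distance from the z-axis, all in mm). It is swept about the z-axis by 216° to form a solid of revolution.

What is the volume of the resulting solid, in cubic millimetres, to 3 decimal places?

Profile (r,z), 6 vertices: (1.5,5) (5,1.5) (9,2.5) (18,15.5) (14.5,33.5) (5.5,14)
edge 0: (1.5,5)→(5,1.5)  cross = 1.5·1.5 − 5·5 = -22.7500; (r_i+r_j)·cross = 6.5·-22.7500 = -147.8750
edge 1: (5,1.5)→(9,2.5)  cross = 5·2.5 − 9·1.5 = -1.0000; (r_i+r_j)·cross = 14·-1.0000 = -14.0000
edge 2: (9,2.5)→(18,15.5)  cross = 9·15.5 − 18·2.5 = 94.5000; (r_i+r_j)·cross = 27·94.5000 = 2551.5000
edge 3: (18,15.5)→(14.5,33.5)  cross = 18·33.5 − 14.5·15.5 = 378.2500; (r_i+r_j)·cross = 32.5·378.2500 = 12293.1250
edge 4: (14.5,33.5)→(5.5,14)  cross = 14.5·14 − 5.5·33.5 = 18.7500; (r_i+r_j)·cross = 20·18.7500 = 375.0000
edge 5: (5.5,14)→(1.5,5)  cross = 5.5·5 − 1.5·14 = 6.5000; (r_i+r_j)·cross = 7·6.5000 = 45.5000
Σcross = 474.2500 → A = |Σcross|/2 = 237.1250 mm²
Σ(r_i+r_j)·cross = 15103.2500 → first moment M = |Σ|/6 = 2517.2083
R_c = M/A = 2517.2083/237.1250 = 10.6155 mm
θ = 216° = 3.769911 rad
V = θ·R_c·A = 3.769911·10.6155·237.1250 = 9489.652 mm³

Volume = 9489.652 mm³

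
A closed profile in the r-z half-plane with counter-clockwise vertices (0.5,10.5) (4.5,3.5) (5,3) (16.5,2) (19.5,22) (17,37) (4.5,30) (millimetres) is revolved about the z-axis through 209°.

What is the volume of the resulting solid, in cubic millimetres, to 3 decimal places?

Profile (r,z), 7 vertices: (0.5,10.5) (4.5,3.5) (5,3) (16.5,2) (19.5,22) (17,37) (4.5,30)
edge 0: (0.5,10.5)→(4.5,3.5)  cross = 0.5·3.5 − 4.5·10.5 = -45.5000; (r_i+r_j)·cross = 5·-45.5000 = -227.5000
edge 1: (4.5,3.5)→(5,3)  cross = 4.5·3 − 5·3.5 = -4.0000; (r_i+r_j)·cross = 9.5·-4.0000 = -38.0000
edge 2: (5,3)→(16.5,2)  cross = 5·2 − 16.5·3 = -39.5000; (r_i+r_j)·cross = 21.5·-39.5000 = -849.2500
edge 3: (16.5,2)→(19.5,22)  cross = 16.5·22 − 19.5·2 = 324.0000; (r_i+r_j)·cross = 36·324.0000 = 11664.0000
edge 4: (19.5,22)→(17,37)  cross = 19.5·37 − 17·22 = 347.5000; (r_i+r_j)·cross = 36.5·347.5000 = 12683.7500
edge 5: (17,37)→(4.5,30)  cross = 17·30 − 4.5·37 = 343.5000; (r_i+r_j)·cross = 21.5·343.5000 = 7385.2500
edge 6: (4.5,30)→(0.5,10.5)  cross = 4.5·10.5 − 0.5·30 = 32.2500; (r_i+r_j)·cross = 5·32.2500 = 161.2500
Σcross = 958.2500 → A = |Σcross|/2 = 479.1250 mm²
Σ(r_i+r_j)·cross = 30779.5000 → first moment M = |Σ|/6 = 5129.9167
R_c = M/A = 5129.9167/479.1250 = 10.7068 mm
θ = 209° = 3.647738 rad
V = θ·R_c·A = 3.647738·10.7068·479.1250 = 18712.593 mm³

Volume = 18712.593 mm³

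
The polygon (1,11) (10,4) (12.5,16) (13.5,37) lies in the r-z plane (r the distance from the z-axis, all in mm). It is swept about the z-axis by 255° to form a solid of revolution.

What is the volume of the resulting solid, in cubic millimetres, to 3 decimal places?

Volume = 6924.190 mm³

Profile (r,z), 4 vertices: (1,11) (10,4) (12.5,16) (13.5,37)
edge 0: (1,11)→(10,4)  cross = 1·4 − 10·11 = -106.0000; (r_i+r_j)·cross = 11·-106.0000 = -1166.0000
edge 1: (10,4)→(12.5,16)  cross = 10·16 − 12.5·4 = 110.0000; (r_i+r_j)·cross = 22.5·110.0000 = 2475.0000
edge 2: (12.5,16)→(13.5,37)  cross = 12.5·37 − 13.5·16 = 246.5000; (r_i+r_j)·cross = 26·246.5000 = 6409.0000
edge 3: (13.5,37)→(1,11)  cross = 13.5·11 − 1·37 = 111.5000; (r_i+r_j)·cross = 14.5·111.5000 = 1616.7500
Σcross = 362.0000 → A = |Σcross|/2 = 181.0000 mm²
Σ(r_i+r_j)·cross = 9334.7500 → first moment M = |Σ|/6 = 1555.7917
R_c = M/A = 1555.7917/181.0000 = 8.5955 mm
θ = 255° = 4.450590 rad
V = θ·R_c·A = 4.450590·8.5955·181.0000 = 6924.190 mm³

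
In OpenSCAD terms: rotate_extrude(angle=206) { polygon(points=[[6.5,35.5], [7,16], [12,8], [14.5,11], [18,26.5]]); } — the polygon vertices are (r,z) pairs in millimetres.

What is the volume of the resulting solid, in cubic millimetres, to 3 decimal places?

Volume = 8016.345 mm³

Profile (r,z), 5 vertices: (6.5,35.5) (7,16) (12,8) (14.5,11) (18,26.5)
edge 0: (6.5,35.5)→(7,16)  cross = 6.5·16 − 7·35.5 = -144.5000; (r_i+r_j)·cross = 13.5·-144.5000 = -1950.7500
edge 1: (7,16)→(12,8)  cross = 7·8 − 12·16 = -136.0000; (r_i+r_j)·cross = 19·-136.0000 = -2584.0000
edge 2: (12,8)→(14.5,11)  cross = 12·11 − 14.5·8 = 16.0000; (r_i+r_j)·cross = 26.5·16.0000 = 424.0000
edge 3: (14.5,11)→(18,26.5)  cross = 14.5·26.5 − 18·11 = 186.2500; (r_i+r_j)·cross = 32.5·186.2500 = 6053.1250
edge 4: (18,26.5)→(6.5,35.5)  cross = 18·35.5 − 6.5·26.5 = 466.7500; (r_i+r_j)·cross = 24.5·466.7500 = 11435.3750
Σcross = 388.5000 → A = |Σcross|/2 = 194.2500 mm²
Σ(r_i+r_j)·cross = 13377.7500 → first moment M = |Σ|/6 = 2229.6250
R_c = M/A = 2229.6250/194.2500 = 11.4781 mm
θ = 206° = 3.595378 rad
V = θ·R_c·A = 3.595378·11.4781·194.2500 = 8016.345 mm³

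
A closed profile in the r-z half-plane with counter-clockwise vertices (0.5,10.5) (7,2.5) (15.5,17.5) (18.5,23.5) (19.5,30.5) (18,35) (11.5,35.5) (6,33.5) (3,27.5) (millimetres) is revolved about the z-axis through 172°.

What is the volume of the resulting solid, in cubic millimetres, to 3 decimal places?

Profile (r,z), 9 vertices: (0.5,10.5) (7,2.5) (15.5,17.5) (18.5,23.5) (19.5,30.5) (18,35) (11.5,35.5) (6,33.5) (3,27.5)
edge 0: (0.5,10.5)→(7,2.5)  cross = 0.5·2.5 − 7·10.5 = -72.2500; (r_i+r_j)·cross = 7.5·-72.2500 = -541.8750
edge 1: (7,2.5)→(15.5,17.5)  cross = 7·17.5 − 15.5·2.5 = 83.7500; (r_i+r_j)·cross = 22.5·83.7500 = 1884.3750
edge 2: (15.5,17.5)→(18.5,23.5)  cross = 15.5·23.5 − 18.5·17.5 = 40.5000; (r_i+r_j)·cross = 34·40.5000 = 1377.0000
edge 3: (18.5,23.5)→(19.5,30.5)  cross = 18.5·30.5 − 19.5·23.5 = 106.0000; (r_i+r_j)·cross = 38·106.0000 = 4028.0000
edge 4: (19.5,30.5)→(18,35)  cross = 19.5·35 − 18·30.5 = 133.5000; (r_i+r_j)·cross = 37.5·133.5000 = 5006.2500
edge 5: (18,35)→(11.5,35.5)  cross = 18·35.5 − 11.5·35 = 236.5000; (r_i+r_j)·cross = 29.5·236.5000 = 6976.7500
edge 6: (11.5,35.5)→(6,33.5)  cross = 11.5·33.5 − 6·35.5 = 172.2500; (r_i+r_j)·cross = 17.5·172.2500 = 3014.3750
edge 7: (6,33.5)→(3,27.5)  cross = 6·27.5 − 3·33.5 = 64.5000; (r_i+r_j)·cross = 9·64.5000 = 580.5000
edge 8: (3,27.5)→(0.5,10.5)  cross = 3·10.5 − 0.5·27.5 = 17.7500; (r_i+r_j)·cross = 3.5·17.7500 = 62.1250
Σcross = 782.5000 → A = |Σcross|/2 = 391.2500 mm²
Σ(r_i+r_j)·cross = 22387.5000 → first moment M = |Σ|/6 = 3731.2500
R_c = M/A = 3731.2500/391.2500 = 9.5367 mm
θ = 172° = 3.001966 rad
V = θ·R_c·A = 3.001966·9.5367·391.2500 = 11201.087 mm³

Volume = 11201.087 mm³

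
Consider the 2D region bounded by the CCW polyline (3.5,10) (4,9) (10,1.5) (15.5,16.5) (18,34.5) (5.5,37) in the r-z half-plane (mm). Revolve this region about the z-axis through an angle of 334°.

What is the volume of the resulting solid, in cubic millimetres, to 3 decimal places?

Volume = 20267.730 mm³

Profile (r,z), 6 vertices: (3.5,10) (4,9) (10,1.5) (15.5,16.5) (18,34.5) (5.5,37)
edge 0: (3.5,10)→(4,9)  cross = 3.5·9 − 4·10 = -8.5000; (r_i+r_j)·cross = 7.5·-8.5000 = -63.7500
edge 1: (4,9)→(10,1.5)  cross = 4·1.5 − 10·9 = -84.0000; (r_i+r_j)·cross = 14·-84.0000 = -1176.0000
edge 2: (10,1.5)→(15.5,16.5)  cross = 10·16.5 − 15.5·1.5 = 141.7500; (r_i+r_j)·cross = 25.5·141.7500 = 3614.6250
edge 3: (15.5,16.5)→(18,34.5)  cross = 15.5·34.5 − 18·16.5 = 237.7500; (r_i+r_j)·cross = 33.5·237.7500 = 7964.6250
edge 4: (18,34.5)→(5.5,37)  cross = 18·37 − 5.5·34.5 = 476.2500; (r_i+r_j)·cross = 23.5·476.2500 = 11191.8750
edge 5: (5.5,37)→(3.5,10)  cross = 5.5·10 − 3.5·37 = -74.5000; (r_i+r_j)·cross = 9·-74.5000 = -670.5000
Σcross = 688.7500 → A = |Σcross|/2 = 344.3750 mm²
Σ(r_i+r_j)·cross = 20860.8750 → first moment M = |Σ|/6 = 3476.8125
R_c = M/A = 3476.8125/344.3750 = 10.0960 mm
θ = 334° = 5.829400 rad
V = θ·R_c·A = 5.829400·10.0960·344.3750 = 20267.730 mm³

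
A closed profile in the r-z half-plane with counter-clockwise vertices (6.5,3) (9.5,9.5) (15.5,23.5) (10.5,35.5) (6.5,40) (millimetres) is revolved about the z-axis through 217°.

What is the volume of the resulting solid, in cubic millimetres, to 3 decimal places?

Volume = 6573.444 mm³

Profile (r,z), 5 vertices: (6.5,3) (9.5,9.5) (15.5,23.5) (10.5,35.5) (6.5,40)
edge 0: (6.5,3)→(9.5,9.5)  cross = 6.5·9.5 − 9.5·3 = 33.2500; (r_i+r_j)·cross = 16·33.2500 = 532.0000
edge 1: (9.5,9.5)→(15.5,23.5)  cross = 9.5·23.5 − 15.5·9.5 = 76.0000; (r_i+r_j)·cross = 25·76.0000 = 1900.0000
edge 2: (15.5,23.5)→(10.5,35.5)  cross = 15.5·35.5 − 10.5·23.5 = 303.5000; (r_i+r_j)·cross = 26·303.5000 = 7891.0000
edge 3: (10.5,35.5)→(6.5,40)  cross = 10.5·40 − 6.5·35.5 = 189.2500; (r_i+r_j)·cross = 17·189.2500 = 3217.2500
edge 4: (6.5,40)→(6.5,3)  cross = 6.5·3 − 6.5·40 = -240.5000; (r_i+r_j)·cross = 13·-240.5000 = -3126.5000
Σcross = 361.5000 → A = |Σcross|/2 = 180.7500 mm²
Σ(r_i+r_j)·cross = 10413.7500 → first moment M = |Σ|/6 = 1735.6250
R_c = M/A = 1735.6250/180.7500 = 9.6024 mm
θ = 217° = 3.787364 rad
V = θ·R_c·A = 3.787364·9.6024·180.7500 = 6573.444 mm³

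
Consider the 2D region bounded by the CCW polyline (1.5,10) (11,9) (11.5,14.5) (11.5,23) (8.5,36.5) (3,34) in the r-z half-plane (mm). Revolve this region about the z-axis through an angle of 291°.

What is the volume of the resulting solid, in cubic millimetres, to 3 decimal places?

Profile (r,z), 6 vertices: (1.5,10) (11,9) (11.5,14.5) (11.5,23) (8.5,36.5) (3,34)
edge 0: (1.5,10)→(11,9)  cross = 1.5·9 − 11·10 = -96.5000; (r_i+r_j)·cross = 12.5·-96.5000 = -1206.2500
edge 1: (11,9)→(11.5,14.5)  cross = 11·14.5 − 11.5·9 = 56.0000; (r_i+r_j)·cross = 22.5·56.0000 = 1260.0000
edge 2: (11.5,14.5)→(11.5,23)  cross = 11.5·23 − 11.5·14.5 = 97.7500; (r_i+r_j)·cross = 23·97.7500 = 2248.2500
edge 3: (11.5,23)→(8.5,36.5)  cross = 11.5·36.5 − 8.5·23 = 224.2500; (r_i+r_j)·cross = 20·224.2500 = 4485.0000
edge 4: (8.5,36.5)→(3,34)  cross = 8.5·34 − 3·36.5 = 179.5000; (r_i+r_j)·cross = 11.5·179.5000 = 2064.2500
edge 5: (3,34)→(1.5,10)  cross = 3·10 − 1.5·34 = -21.0000; (r_i+r_j)·cross = 4.5·-21.0000 = -94.5000
Σcross = 440.0000 → A = |Σcross|/2 = 220.0000 mm²
Σ(r_i+r_j)·cross = 8756.7500 → first moment M = |Σ|/6 = 1459.4583
R_c = M/A = 1459.4583/220.0000 = 6.6339 mm
θ = 291° = 5.078908 rad
V = θ·R_c·A = 5.078908·6.6339·220.0000 = 7412.455 mm³

Volume = 7412.455 mm³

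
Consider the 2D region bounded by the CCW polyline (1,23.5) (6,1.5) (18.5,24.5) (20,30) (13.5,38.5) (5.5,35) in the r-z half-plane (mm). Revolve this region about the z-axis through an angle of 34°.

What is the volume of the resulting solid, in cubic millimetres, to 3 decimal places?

Profile (r,z), 6 vertices: (1,23.5) (6,1.5) (18.5,24.5) (20,30) (13.5,38.5) (5.5,35)
edge 0: (1,23.5)→(6,1.5)  cross = 1·1.5 − 6·23.5 = -139.5000; (r_i+r_j)·cross = 7·-139.5000 = -976.5000
edge 1: (6,1.5)→(18.5,24.5)  cross = 6·24.5 − 18.5·1.5 = 119.2500; (r_i+r_j)·cross = 24.5·119.2500 = 2921.6250
edge 2: (18.5,24.5)→(20,30)  cross = 18.5·30 − 20·24.5 = 65.0000; (r_i+r_j)·cross = 38.5·65.0000 = 2502.5000
edge 3: (20,30)→(13.5,38.5)  cross = 20·38.5 − 13.5·30 = 365.0000; (r_i+r_j)·cross = 33.5·365.0000 = 12227.5000
edge 4: (13.5,38.5)→(5.5,35)  cross = 13.5·35 − 5.5·38.5 = 260.7500; (r_i+r_j)·cross = 19·260.7500 = 4954.2500
edge 5: (5.5,35)→(1,23.5)  cross = 5.5·23.5 − 1·35 = 94.2500; (r_i+r_j)·cross = 6.5·94.2500 = 612.6250
Σcross = 764.7500 → A = |Σcross|/2 = 382.3750 mm²
Σ(r_i+r_j)·cross = 22242.0000 → first moment M = |Σ|/6 = 3707.0000
R_c = M/A = 3707.0000/382.3750 = 9.6947 mm
θ = 34° = 0.593412 rad
V = θ·R_c·A = 0.593412·9.6947·382.3750 = 2199.778 mm³

Volume = 2199.778 mm³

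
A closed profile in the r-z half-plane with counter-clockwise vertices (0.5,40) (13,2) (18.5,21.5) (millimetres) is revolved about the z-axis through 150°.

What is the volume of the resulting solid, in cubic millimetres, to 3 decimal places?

Profile (r,z), 3 vertices: (0.5,40) (13,2) (18.5,21.5)
edge 0: (0.5,40)→(13,2)  cross = 0.5·2 − 13·40 = -519.0000; (r_i+r_j)·cross = 13.5·-519.0000 = -7006.5000
edge 1: (13,2)→(18.5,21.5)  cross = 13·21.5 − 18.5·2 = 242.5000; (r_i+r_j)·cross = 31.5·242.5000 = 7638.7500
edge 2: (18.5,21.5)→(0.5,40)  cross = 18.5·40 − 0.5·21.5 = 729.2500; (r_i+r_j)·cross = 19·729.2500 = 13855.7500
Σcross = 452.7500 → A = |Σcross|/2 = 226.3750 mm²
Σ(r_i+r_j)·cross = 14488.0000 → first moment M = |Σ|/6 = 2414.6667
R_c = M/A = 2414.6667/226.3750 = 10.6667 mm
θ = 150° = 2.617994 rad
V = θ·R_c·A = 2.617994·10.6667·226.3750 = 6321.583 mm³

Volume = 6321.583 mm³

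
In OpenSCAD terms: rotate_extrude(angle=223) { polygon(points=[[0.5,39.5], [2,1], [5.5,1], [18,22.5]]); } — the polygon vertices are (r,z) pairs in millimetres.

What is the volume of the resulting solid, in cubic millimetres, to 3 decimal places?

Profile (r,z), 4 vertices: (0.5,39.5) (2,1) (5.5,1) (18,22.5)
edge 0: (0.5,39.5)→(2,1)  cross = 0.5·1 − 2·39.5 = -78.5000; (r_i+r_j)·cross = 2.5·-78.5000 = -196.2500
edge 1: (2,1)→(5.5,1)  cross = 2·1 − 5.5·1 = -3.5000; (r_i+r_j)·cross = 7.5·-3.5000 = -26.2500
edge 2: (5.5,1)→(18,22.5)  cross = 5.5·22.5 − 18·1 = 105.7500; (r_i+r_j)·cross = 23.5·105.7500 = 2485.1250
edge 3: (18,22.5)→(0.5,39.5)  cross = 18·39.5 − 0.5·22.5 = 699.7500; (r_i+r_j)·cross = 18.5·699.7500 = 12945.3750
Σcross = 723.5000 → A = |Σcross|/2 = 361.7500 mm²
Σ(r_i+r_j)·cross = 15208.0000 → first moment M = |Σ|/6 = 2534.6667
R_c = M/A = 2534.6667/361.7500 = 7.0067 mm
θ = 223° = 3.892084 rad
V = θ·R_c·A = 3.892084·7.0067·361.7500 = 9865.136 mm³

Volume = 9865.136 mm³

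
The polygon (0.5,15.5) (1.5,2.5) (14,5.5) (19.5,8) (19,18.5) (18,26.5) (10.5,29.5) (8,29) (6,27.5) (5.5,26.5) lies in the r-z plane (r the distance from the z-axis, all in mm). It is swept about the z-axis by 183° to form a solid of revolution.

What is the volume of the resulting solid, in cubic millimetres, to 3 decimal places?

Profile (r,z), 10 vertices: (0.5,15.5) (1.5,2.5) (14,5.5) (19.5,8) (19,18.5) (18,26.5) (10.5,29.5) (8,29) (6,27.5) (5.5,26.5)
edge 0: (0.5,15.5)→(1.5,2.5)  cross = 0.5·2.5 − 1.5·15.5 = -22.0000; (r_i+r_j)·cross = 2·-22.0000 = -44.0000
edge 1: (1.5,2.5)→(14,5.5)  cross = 1.5·5.5 − 14·2.5 = -26.7500; (r_i+r_j)·cross = 15.5·-26.7500 = -414.6250
edge 2: (14,5.5)→(19.5,8)  cross = 14·8 − 19.5·5.5 = 4.7500; (r_i+r_j)·cross = 33.5·4.7500 = 159.1250
edge 3: (19.5,8)→(19,18.5)  cross = 19.5·18.5 − 19·8 = 208.7500; (r_i+r_j)·cross = 38.5·208.7500 = 8036.8750
edge 4: (19,18.5)→(18,26.5)  cross = 19·26.5 − 18·18.5 = 170.5000; (r_i+r_j)·cross = 37·170.5000 = 6308.5000
edge 5: (18,26.5)→(10.5,29.5)  cross = 18·29.5 − 10.5·26.5 = 252.7500; (r_i+r_j)·cross = 28.5·252.7500 = 7203.3750
edge 6: (10.5,29.5)→(8,29)  cross = 10.5·29 − 8·29.5 = 68.5000; (r_i+r_j)·cross = 18.5·68.5000 = 1267.2500
edge 7: (8,29)→(6,27.5)  cross = 8·27.5 − 6·29 = 46.0000; (r_i+r_j)·cross = 14·46.0000 = 644.0000
edge 8: (6,27.5)→(5.5,26.5)  cross = 6·26.5 − 5.5·27.5 = 7.7500; (r_i+r_j)·cross = 11.5·7.7500 = 89.1250
edge 9: (5.5,26.5)→(0.5,15.5)  cross = 5.5·15.5 − 0.5·26.5 = 72.0000; (r_i+r_j)·cross = 6·72.0000 = 432.0000
Σcross = 782.2500 → A = |Σcross|/2 = 391.1250 mm²
Σ(r_i+r_j)·cross = 23681.6250 → first moment M = |Σ|/6 = 3946.9375
R_c = M/A = 3946.9375/391.1250 = 10.0912 mm
θ = 183° = 3.193953 rad
V = θ·R_c·A = 3.193953·10.0912·391.1250 = 12606.331 mm³

Volume = 12606.331 mm³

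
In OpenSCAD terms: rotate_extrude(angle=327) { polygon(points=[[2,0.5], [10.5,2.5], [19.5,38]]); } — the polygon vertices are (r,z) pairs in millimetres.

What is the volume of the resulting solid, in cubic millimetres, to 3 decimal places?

Profile (r,z), 3 vertices: (2,0.5) (10.5,2.5) (19.5,38)
edge 0: (2,0.5)→(10.5,2.5)  cross = 2·2.5 − 10.5·0.5 = -0.2500; (r_i+r_j)·cross = 12.5·-0.2500 = -3.1250
edge 1: (10.5,2.5)→(19.5,38)  cross = 10.5·38 − 19.5·2.5 = 350.2500; (r_i+r_j)·cross = 30·350.2500 = 10507.5000
edge 2: (19.5,38)→(2,0.5)  cross = 19.5·0.5 − 2·38 = -66.2500; (r_i+r_j)·cross = 21.5·-66.2500 = -1424.3750
Σcross = 283.7500 → A = |Σcross|/2 = 141.8750 mm²
Σ(r_i+r_j)·cross = 9080.0000 → first moment M = |Σ|/6 = 1513.3333
R_c = M/A = 1513.3333/141.8750 = 10.6667 mm
θ = 327° = 5.707227 rad
V = θ·R_c·A = 5.707227·10.6667·141.8750 = 8636.936 mm³

Volume = 8636.936 mm³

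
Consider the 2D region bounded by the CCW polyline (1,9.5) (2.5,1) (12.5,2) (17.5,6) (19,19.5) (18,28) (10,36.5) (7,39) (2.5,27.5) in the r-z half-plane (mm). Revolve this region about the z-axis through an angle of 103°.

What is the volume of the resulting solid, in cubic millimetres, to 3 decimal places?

Volume = 8907.962 mm³

Profile (r,z), 9 vertices: (1,9.5) (2.5,1) (12.5,2) (17.5,6) (19,19.5) (18,28) (10,36.5) (7,39) (2.5,27.5)
edge 0: (1,9.5)→(2.5,1)  cross = 1·1 − 2.5·9.5 = -22.7500; (r_i+r_j)·cross = 3.5·-22.7500 = -79.6250
edge 1: (2.5,1)→(12.5,2)  cross = 2.5·2 − 12.5·1 = -7.5000; (r_i+r_j)·cross = 15·-7.5000 = -112.5000
edge 2: (12.5,2)→(17.5,6)  cross = 12.5·6 − 17.5·2 = 40.0000; (r_i+r_j)·cross = 30·40.0000 = 1200.0000
edge 3: (17.5,6)→(19,19.5)  cross = 17.5·19.5 − 19·6 = 227.2500; (r_i+r_j)·cross = 36.5·227.2500 = 8294.6250
edge 4: (19,19.5)→(18,28)  cross = 19·28 − 18·19.5 = 181.0000; (r_i+r_j)·cross = 37·181.0000 = 6697.0000
edge 5: (18,28)→(10,36.5)  cross = 18·36.5 − 10·28 = 377.0000; (r_i+r_j)·cross = 28·377.0000 = 10556.0000
edge 6: (10,36.5)→(7,39)  cross = 10·39 − 7·36.5 = 134.5000; (r_i+r_j)·cross = 17·134.5000 = 2286.5000
edge 7: (7,39)→(2.5,27.5)  cross = 7·27.5 − 2.5·39 = 95.0000; (r_i+r_j)·cross = 9.5·95.0000 = 902.5000
edge 8: (2.5,27.5)→(1,9.5)  cross = 2.5·9.5 − 1·27.5 = -3.7500; (r_i+r_j)·cross = 3.5·-3.7500 = -13.1250
Σcross = 1020.7500 → A = |Σcross|/2 = 510.3750 mm²
Σ(r_i+r_j)·cross = 29731.3750 → first moment M = |Σ|/6 = 4955.2292
R_c = M/A = 4955.2292/510.3750 = 9.7090 mm
θ = 103° = 1.797689 rad
V = θ·R_c·A = 1.797689·9.7090·510.3750 = 8907.962 mm³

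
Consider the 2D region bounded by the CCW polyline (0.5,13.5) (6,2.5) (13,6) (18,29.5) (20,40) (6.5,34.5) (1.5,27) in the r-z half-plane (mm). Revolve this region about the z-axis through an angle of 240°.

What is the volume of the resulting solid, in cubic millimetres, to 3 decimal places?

Profile (r,z), 7 vertices: (0.5,13.5) (6,2.5) (13,6) (18,29.5) (20,40) (6.5,34.5) (1.5,27)
edge 0: (0.5,13.5)→(6,2.5)  cross = 0.5·2.5 − 6·13.5 = -79.7500; (r_i+r_j)·cross = 6.5·-79.7500 = -518.3750
edge 1: (6,2.5)→(13,6)  cross = 6·6 − 13·2.5 = 3.5000; (r_i+r_j)·cross = 19·3.5000 = 66.5000
edge 2: (13,6)→(18,29.5)  cross = 13·29.5 − 18·6 = 275.5000; (r_i+r_j)·cross = 31·275.5000 = 8540.5000
edge 3: (18,29.5)→(20,40)  cross = 18·40 − 20·29.5 = 130.0000; (r_i+r_j)·cross = 38·130.0000 = 4940.0000
edge 4: (20,40)→(6.5,34.5)  cross = 20·34.5 − 6.5·40 = 430.0000; (r_i+r_j)·cross = 26.5·430.0000 = 11395.0000
edge 5: (6.5,34.5)→(1.5,27)  cross = 6.5·27 − 1.5·34.5 = 123.7500; (r_i+r_j)·cross = 8·123.7500 = 990.0000
edge 6: (1.5,27)→(0.5,13.5)  cross = 1.5·13.5 − 0.5·27 = 6.7500; (r_i+r_j)·cross = 2·6.7500 = 13.5000
Σcross = 889.7500 → A = |Σcross|/2 = 444.8750 mm²
Σ(r_i+r_j)·cross = 25427.1250 → first moment M = |Σ|/6 = 4237.8542
R_c = M/A = 4237.8542/444.8750 = 9.5259 mm
θ = 240° = 4.188790 rad
V = θ·R_c·A = 4.188790·9.5259·444.8750 = 17751.482 mm³

Volume = 17751.482 mm³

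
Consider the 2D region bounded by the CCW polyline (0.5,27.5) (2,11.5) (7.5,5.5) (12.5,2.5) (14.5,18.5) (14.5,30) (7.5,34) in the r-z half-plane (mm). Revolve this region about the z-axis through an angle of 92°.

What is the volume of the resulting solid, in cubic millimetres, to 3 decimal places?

Profile (r,z), 7 vertices: (0.5,27.5) (2,11.5) (7.5,5.5) (12.5,2.5) (14.5,18.5) (14.5,30) (7.5,34)
edge 0: (0.5,27.5)→(2,11.5)  cross = 0.5·11.5 − 2·27.5 = -49.2500; (r_i+r_j)·cross = 2.5·-49.2500 = -123.1250
edge 1: (2,11.5)→(7.5,5.5)  cross = 2·5.5 − 7.5·11.5 = -75.2500; (r_i+r_j)·cross = 9.5·-75.2500 = -714.8750
edge 2: (7.5,5.5)→(12.5,2.5)  cross = 7.5·2.5 − 12.5·5.5 = -50.0000; (r_i+r_j)·cross = 20·-50.0000 = -1000.0000
edge 3: (12.5,2.5)→(14.5,18.5)  cross = 12.5·18.5 − 14.5·2.5 = 195.0000; (r_i+r_j)·cross = 27·195.0000 = 5265.0000
edge 4: (14.5,18.5)→(14.5,30)  cross = 14.5·30 − 14.5·18.5 = 166.7500; (r_i+r_j)·cross = 29·166.7500 = 4835.7500
edge 5: (14.5,30)→(7.5,34)  cross = 14.5·34 − 7.5·30 = 268.0000; (r_i+r_j)·cross = 22·268.0000 = 5896.0000
edge 6: (7.5,34)→(0.5,27.5)  cross = 7.5·27.5 − 0.5·34 = 189.2500; (r_i+r_j)·cross = 8·189.2500 = 1514.0000
Σcross = 644.5000 → A = |Σcross|/2 = 322.2500 mm²
Σ(r_i+r_j)·cross = 15672.7500 → first moment M = |Σ|/6 = 2612.1250
R_c = M/A = 2612.1250/322.2500 = 8.1059 mm
θ = 92° = 1.605703 rad
V = θ·R_c·A = 1.605703·8.1059·322.2500 = 4194.297 mm³

Volume = 4194.297 mm³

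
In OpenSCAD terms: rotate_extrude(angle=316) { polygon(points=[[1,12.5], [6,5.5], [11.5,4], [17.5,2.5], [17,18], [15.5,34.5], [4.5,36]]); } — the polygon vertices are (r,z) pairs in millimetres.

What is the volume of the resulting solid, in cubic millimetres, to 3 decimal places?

Profile (r,z), 7 vertices: (1,12.5) (6,5.5) (11.5,4) (17.5,2.5) (17,18) (15.5,34.5) (4.5,36)
edge 0: (1,12.5)→(6,5.5)  cross = 1·5.5 − 6·12.5 = -69.5000; (r_i+r_j)·cross = 7·-69.5000 = -486.5000
edge 1: (6,5.5)→(11.5,4)  cross = 6·4 − 11.5·5.5 = -39.2500; (r_i+r_j)·cross = 17.5·-39.2500 = -686.8750
edge 2: (11.5,4)→(17.5,2.5)  cross = 11.5·2.5 − 17.5·4 = -41.2500; (r_i+r_j)·cross = 29·-41.2500 = -1196.2500
edge 3: (17.5,2.5)→(17,18)  cross = 17.5·18 − 17·2.5 = 272.5000; (r_i+r_j)·cross = 34.5·272.5000 = 9401.2500
edge 4: (17,18)→(15.5,34.5)  cross = 17·34.5 − 15.5·18 = 307.5000; (r_i+r_j)·cross = 32.5·307.5000 = 9993.7500
edge 5: (15.5,34.5)→(4.5,36)  cross = 15.5·36 − 4.5·34.5 = 402.7500; (r_i+r_j)·cross = 20·402.7500 = 8055.0000
edge 6: (4.5,36)→(1,12.5)  cross = 4.5·12.5 − 1·36 = 20.2500; (r_i+r_j)·cross = 5.5·20.2500 = 111.3750
Σcross = 853.0000 → A = |Σcross|/2 = 426.5000 mm²
Σ(r_i+r_j)·cross = 25191.7500 → first moment M = |Σ|/6 = 4198.6250
R_c = M/A = 4198.6250/426.5000 = 9.8444 mm
θ = 316° = 5.515240 rad
V = θ·R_c·A = 5.515240·9.8444·426.5000 = 23156.426 mm³

Volume = 23156.426 mm³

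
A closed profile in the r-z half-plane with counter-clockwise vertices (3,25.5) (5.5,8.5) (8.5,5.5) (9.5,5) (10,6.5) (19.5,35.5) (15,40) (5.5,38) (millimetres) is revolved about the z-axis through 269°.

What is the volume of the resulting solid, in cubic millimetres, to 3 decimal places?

Volume = 16557.864 mm³

Profile (r,z), 8 vertices: (3,25.5) (5.5,8.5) (8.5,5.5) (9.5,5) (10,6.5) (19.5,35.5) (15,40) (5.5,38)
edge 0: (3,25.5)→(5.5,8.5)  cross = 3·8.5 − 5.5·25.5 = -114.7500; (r_i+r_j)·cross = 8.5·-114.7500 = -975.3750
edge 1: (5.5,8.5)→(8.5,5.5)  cross = 5.5·5.5 − 8.5·8.5 = -42.0000; (r_i+r_j)·cross = 14·-42.0000 = -588.0000
edge 2: (8.5,5.5)→(9.5,5)  cross = 8.5·5 − 9.5·5.5 = -9.7500; (r_i+r_j)·cross = 18·-9.7500 = -175.5000
edge 3: (9.5,5)→(10,6.5)  cross = 9.5·6.5 − 10·5 = 11.7500; (r_i+r_j)·cross = 19.5·11.7500 = 229.1250
edge 4: (10,6.5)→(19.5,35.5)  cross = 10·35.5 − 19.5·6.5 = 228.2500; (r_i+r_j)·cross = 29.5·228.2500 = 6733.3750
edge 5: (19.5,35.5)→(15,40)  cross = 19.5·40 − 15·35.5 = 247.5000; (r_i+r_j)·cross = 34.5·247.5000 = 8538.7500
edge 6: (15,40)→(5.5,38)  cross = 15·38 − 5.5·40 = 350.0000; (r_i+r_j)·cross = 20.5·350.0000 = 7175.0000
edge 7: (5.5,38)→(3,25.5)  cross = 5.5·25.5 − 3·38 = 26.2500; (r_i+r_j)·cross = 8.5·26.2500 = 223.1250
Σcross = 697.2500 → A = |Σcross|/2 = 348.6250 mm²
Σ(r_i+r_j)·cross = 21160.5000 → first moment M = |Σ|/6 = 3526.7500
R_c = M/A = 3526.7500/348.6250 = 10.1162 mm
θ = 269° = 4.694936 rad
V = θ·R_c·A = 4.694936·10.1162·348.6250 = 16557.864 mm³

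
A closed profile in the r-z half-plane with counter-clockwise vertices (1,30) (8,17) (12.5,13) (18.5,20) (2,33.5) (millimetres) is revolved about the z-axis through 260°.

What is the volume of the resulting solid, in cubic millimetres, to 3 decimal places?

Profile (r,z), 5 vertices: (1,30) (8,17) (12.5,13) (18.5,20) (2,33.5)
edge 0: (1,30)→(8,17)  cross = 1·17 − 8·30 = -223.0000; (r_i+r_j)·cross = 9·-223.0000 = -2007.0000
edge 1: (8,17)→(12.5,13)  cross = 8·13 − 12.5·17 = -108.5000; (r_i+r_j)·cross = 20.5·-108.5000 = -2224.2500
edge 2: (12.5,13)→(18.5,20)  cross = 12.5·20 − 18.5·13 = 9.5000; (r_i+r_j)·cross = 31·9.5000 = 294.5000
edge 3: (18.5,20)→(2,33.5)  cross = 18.5·33.5 − 2·20 = 579.7500; (r_i+r_j)·cross = 20.5·579.7500 = 11884.8750
edge 4: (2,33.5)→(1,30)  cross = 2·30 − 1·33.5 = 26.5000; (r_i+r_j)·cross = 3·26.5000 = 79.5000
Σcross = 284.2500 → A = |Σcross|/2 = 142.1250 mm²
Σ(r_i+r_j)·cross = 8027.6250 → first moment M = |Σ|/6 = 1337.9375
R_c = M/A = 1337.9375/142.1250 = 9.4138 mm
θ = 260° = 4.537856 rad
V = θ·R_c·A = 4.537856·9.4138·142.1250 = 6071.368 mm³

Volume = 6071.368 mm³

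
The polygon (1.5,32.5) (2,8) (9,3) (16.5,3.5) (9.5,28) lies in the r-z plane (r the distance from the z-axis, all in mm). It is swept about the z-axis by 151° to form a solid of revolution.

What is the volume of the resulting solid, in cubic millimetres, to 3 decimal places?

Volume = 5583.305 mm³

Profile (r,z), 5 vertices: (1.5,32.5) (2,8) (9,3) (16.5,3.5) (9.5,28)
edge 0: (1.5,32.5)→(2,8)  cross = 1.5·8 − 2·32.5 = -53.0000; (r_i+r_j)·cross = 3.5·-53.0000 = -185.5000
edge 1: (2,8)→(9,3)  cross = 2·3 − 9·8 = -66.0000; (r_i+r_j)·cross = 11·-66.0000 = -726.0000
edge 2: (9,3)→(16.5,3.5)  cross = 9·3.5 − 16.5·3 = -18.0000; (r_i+r_j)·cross = 25.5·-18.0000 = -459.0000
edge 3: (16.5,3.5)→(9.5,28)  cross = 16.5·28 − 9.5·3.5 = 428.7500; (r_i+r_j)·cross = 26·428.7500 = 11147.5000
edge 4: (9.5,28)→(1.5,32.5)  cross = 9.5·32.5 − 1.5·28 = 266.7500; (r_i+r_j)·cross = 11·266.7500 = 2934.2500
Σcross = 558.5000 → A = |Σcross|/2 = 279.2500 mm²
Σ(r_i+r_j)·cross = 12711.2500 → first moment M = |Σ|/6 = 2118.5417
R_c = M/A = 2118.5417/279.2500 = 7.5865 mm
θ = 151° = 2.635447 rad
V = θ·R_c·A = 2.635447·7.5865·279.2500 = 5583.305 mm³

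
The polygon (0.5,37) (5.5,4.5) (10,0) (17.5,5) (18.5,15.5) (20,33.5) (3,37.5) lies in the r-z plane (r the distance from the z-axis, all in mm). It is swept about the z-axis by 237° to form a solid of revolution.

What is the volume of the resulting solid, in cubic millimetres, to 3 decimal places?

Volume = 22813.620 mm³

Profile (r,z), 7 vertices: (0.5,37) (5.5,4.5) (10,0) (17.5,5) (18.5,15.5) (20,33.5) (3,37.5)
edge 0: (0.5,37)→(5.5,4.5)  cross = 0.5·4.5 − 5.5·37 = -201.2500; (r_i+r_j)·cross = 6·-201.2500 = -1207.5000
edge 1: (5.5,4.5)→(10,0)  cross = 5.5·0 − 10·4.5 = -45.0000; (r_i+r_j)·cross = 15.5·-45.0000 = -697.5000
edge 2: (10,0)→(17.5,5)  cross = 10·5 − 17.5·0 = 50.0000; (r_i+r_j)·cross = 27.5·50.0000 = 1375.0000
edge 3: (17.5,5)→(18.5,15.5)  cross = 17.5·15.5 − 18.5·5 = 178.7500; (r_i+r_j)·cross = 36·178.7500 = 6435.0000
edge 4: (18.5,15.5)→(20,33.5)  cross = 18.5·33.5 − 20·15.5 = 309.7500; (r_i+r_j)·cross = 38.5·309.7500 = 11925.3750
edge 5: (20,33.5)→(3,37.5)  cross = 20·37.5 − 3·33.5 = 649.5000; (r_i+r_j)·cross = 23·649.5000 = 14938.5000
edge 6: (3,37.5)→(0.5,37)  cross = 3·37 − 0.5·37.5 = 92.2500; (r_i+r_j)·cross = 3.5·92.2500 = 322.8750
Σcross = 1034.0000 → A = |Σcross|/2 = 517.0000 mm²
Σ(r_i+r_j)·cross = 33091.7500 → first moment M = |Σ|/6 = 5515.2917
R_c = M/A = 5515.2917/517.0000 = 10.6679 mm
θ = 237° = 4.136430 rad
V = θ·R_c·A = 4.136430·10.6679·517.0000 = 22813.620 mm³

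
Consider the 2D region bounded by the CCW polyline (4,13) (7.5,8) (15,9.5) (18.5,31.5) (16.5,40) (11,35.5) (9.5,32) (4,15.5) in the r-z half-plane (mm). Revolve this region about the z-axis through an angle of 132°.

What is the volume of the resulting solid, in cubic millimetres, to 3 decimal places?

Volume = 7790.849 mm³

Profile (r,z), 8 vertices: (4,13) (7.5,8) (15,9.5) (18.5,31.5) (16.5,40) (11,35.5) (9.5,32) (4,15.5)
edge 0: (4,13)→(7.5,8)  cross = 4·8 − 7.5·13 = -65.5000; (r_i+r_j)·cross = 11.5·-65.5000 = -753.2500
edge 1: (7.5,8)→(15,9.5)  cross = 7.5·9.5 − 15·8 = -48.7500; (r_i+r_j)·cross = 22.5·-48.7500 = -1096.8750
edge 2: (15,9.5)→(18.5,31.5)  cross = 15·31.5 − 18.5·9.5 = 296.7500; (r_i+r_j)·cross = 33.5·296.7500 = 9941.1250
edge 3: (18.5,31.5)→(16.5,40)  cross = 18.5·40 − 16.5·31.5 = 220.2500; (r_i+r_j)·cross = 35·220.2500 = 7708.7500
edge 4: (16.5,40)→(11,35.5)  cross = 16.5·35.5 − 11·40 = 145.7500; (r_i+r_j)·cross = 27.5·145.7500 = 4008.1250
edge 5: (11,35.5)→(9.5,32)  cross = 11·32 − 9.5·35.5 = 14.7500; (r_i+r_j)·cross = 20.5·14.7500 = 302.3750
edge 6: (9.5,32)→(4,15.5)  cross = 9.5·15.5 − 4·32 = 19.2500; (r_i+r_j)·cross = 13.5·19.2500 = 259.8750
edge 7: (4,15.5)→(4,13)  cross = 4·13 − 4·15.5 = -10.0000; (r_i+r_j)·cross = 8·-10.0000 = -80.0000
Σcross = 572.5000 → A = |Σcross|/2 = 286.2500 mm²
Σ(r_i+r_j)·cross = 20290.1250 → first moment M = |Σ|/6 = 3381.6875
R_c = M/A = 3381.6875/286.2500 = 11.8138 mm
θ = 132° = 2.303835 rad
V = θ·R_c·A = 2.303835·11.8138·286.2500 = 7790.849 mm³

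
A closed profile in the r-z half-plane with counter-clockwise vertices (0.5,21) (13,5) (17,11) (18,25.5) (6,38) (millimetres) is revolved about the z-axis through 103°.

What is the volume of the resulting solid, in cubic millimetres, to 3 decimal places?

Profile (r,z), 5 vertices: (0.5,21) (13,5) (17,11) (18,25.5) (6,38)
edge 0: (0.5,21)→(13,5)  cross = 0.5·5 − 13·21 = -270.5000; (r_i+r_j)·cross = 13.5·-270.5000 = -3651.7500
edge 1: (13,5)→(17,11)  cross = 13·11 − 17·5 = 58.0000; (r_i+r_j)·cross = 30·58.0000 = 1740.0000
edge 2: (17,11)→(18,25.5)  cross = 17·25.5 − 18·11 = 235.5000; (r_i+r_j)·cross = 35·235.5000 = 8242.5000
edge 3: (18,25.5)→(6,38)  cross = 18·38 − 6·25.5 = 531.0000; (r_i+r_j)·cross = 24·531.0000 = 12744.0000
edge 4: (6,38)→(0.5,21)  cross = 6·21 − 0.5·38 = 107.0000; (r_i+r_j)·cross = 6.5·107.0000 = 695.5000
Σcross = 661.0000 → A = |Σcross|/2 = 330.5000 mm²
Σ(r_i+r_j)·cross = 19770.2500 → first moment M = |Σ|/6 = 3295.0417
R_c = M/A = 3295.0417/330.5000 = 9.9699 mm
θ = 103° = 1.797689 rad
V = θ·R_c·A = 1.797689·9.9699·330.5000 = 5923.461 mm³

Volume = 5923.461 mm³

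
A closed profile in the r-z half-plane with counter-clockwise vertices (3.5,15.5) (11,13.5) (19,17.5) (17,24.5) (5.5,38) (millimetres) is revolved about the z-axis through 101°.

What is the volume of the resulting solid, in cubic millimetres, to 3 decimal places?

Volume = 3941.068 mm³

Profile (r,z), 5 vertices: (3.5,15.5) (11,13.5) (19,17.5) (17,24.5) (5.5,38)
edge 0: (3.5,15.5)→(11,13.5)  cross = 3.5·13.5 − 11·15.5 = -123.2500; (r_i+r_j)·cross = 14.5·-123.2500 = -1787.1250
edge 1: (11,13.5)→(19,17.5)  cross = 11·17.5 − 19·13.5 = -64.0000; (r_i+r_j)·cross = 30·-64.0000 = -1920.0000
edge 2: (19,17.5)→(17,24.5)  cross = 19·24.5 − 17·17.5 = 168.0000; (r_i+r_j)·cross = 36·168.0000 = 6048.0000
edge 3: (17,24.5)→(5.5,38)  cross = 17·38 − 5.5·24.5 = 511.2500; (r_i+r_j)·cross = 22.5·511.2500 = 11503.1250
edge 4: (5.5,38)→(3.5,15.5)  cross = 5.5·15.5 − 3.5·38 = -47.7500; (r_i+r_j)·cross = 9·-47.7500 = -429.7500
Σcross = 444.2500 → A = |Σcross|/2 = 222.1250 mm²
Σ(r_i+r_j)·cross = 13414.2500 → first moment M = |Σ|/6 = 2235.7083
R_c = M/A = 2235.7083/222.1250 = 10.0651 mm
θ = 101° = 1.762783 rad
V = θ·R_c·A = 1.762783·10.0651·222.1250 = 3941.068 mm³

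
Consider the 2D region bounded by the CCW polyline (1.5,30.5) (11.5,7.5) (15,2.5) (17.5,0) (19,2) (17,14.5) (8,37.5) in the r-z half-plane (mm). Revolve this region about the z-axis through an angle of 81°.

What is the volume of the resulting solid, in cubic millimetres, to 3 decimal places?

Profile (r,z), 7 vertices: (1.5,30.5) (11.5,7.5) (15,2.5) (17.5,0) (19,2) (17,14.5) (8,37.5)
edge 0: (1.5,30.5)→(11.5,7.5)  cross = 1.5·7.5 − 11.5·30.5 = -339.5000; (r_i+r_j)·cross = 13·-339.5000 = -4413.5000
edge 1: (11.5,7.5)→(15,2.5)  cross = 11.5·2.5 − 15·7.5 = -83.7500; (r_i+r_j)·cross = 26.5·-83.7500 = -2219.3750
edge 2: (15,2.5)→(17.5,0)  cross = 15·0 − 17.5·2.5 = -43.7500; (r_i+r_j)·cross = 32.5·-43.7500 = -1421.8750
edge 3: (17.5,0)→(19,2)  cross = 17.5·2 − 19·0 = 35.0000; (r_i+r_j)·cross = 36.5·35.0000 = 1277.5000
edge 4: (19,2)→(17,14.5)  cross = 19·14.5 − 17·2 = 241.5000; (r_i+r_j)·cross = 36·241.5000 = 8694.0000
edge 5: (17,14.5)→(8,37.5)  cross = 17·37.5 − 8·14.5 = 521.5000; (r_i+r_j)·cross = 25·521.5000 = 13037.5000
edge 6: (8,37.5)→(1.5,30.5)  cross = 8·30.5 − 1.5·37.5 = 187.7500; (r_i+r_j)·cross = 9.5·187.7500 = 1783.6250
Σcross = 518.7500 → A = |Σcross|/2 = 259.3750 mm²
Σ(r_i+r_j)·cross = 16737.8750 → first moment M = |Σ|/6 = 2789.6458
R_c = M/A = 2789.6458/259.3750 = 10.7553 mm
θ = 81° = 1.413717 rad
V = θ·R_c·A = 1.413717·10.7553·259.3750 = 3943.769 mm³

Volume = 3943.769 mm³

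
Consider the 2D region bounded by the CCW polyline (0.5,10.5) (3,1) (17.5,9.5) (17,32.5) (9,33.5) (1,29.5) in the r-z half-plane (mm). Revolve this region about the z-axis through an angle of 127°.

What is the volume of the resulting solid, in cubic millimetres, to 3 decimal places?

Profile (r,z), 6 vertices: (0.5,10.5) (3,1) (17.5,9.5) (17,32.5) (9,33.5) (1,29.5)
edge 0: (0.5,10.5)→(3,1)  cross = 0.5·1 − 3·10.5 = -31.0000; (r_i+r_j)·cross = 3.5·-31.0000 = -108.5000
edge 1: (3,1)→(17.5,9.5)  cross = 3·9.5 − 17.5·1 = 11.0000; (r_i+r_j)·cross = 20.5·11.0000 = 225.5000
edge 2: (17.5,9.5)→(17,32.5)  cross = 17.5·32.5 − 17·9.5 = 407.2500; (r_i+r_j)·cross = 34.5·407.2500 = 14050.1250
edge 3: (17,32.5)→(9,33.5)  cross = 17·33.5 − 9·32.5 = 277.0000; (r_i+r_j)·cross = 26·277.0000 = 7202.0000
edge 4: (9,33.5)→(1,29.5)  cross = 9·29.5 − 1·33.5 = 232.0000; (r_i+r_j)·cross = 10·232.0000 = 2320.0000
edge 5: (1,29.5)→(0.5,10.5)  cross = 1·10.5 − 0.5·29.5 = -4.2500; (r_i+r_j)·cross = 1.5·-4.2500 = -6.3750
Σcross = 892.0000 → A = |Σcross|/2 = 446.0000 mm²
Σ(r_i+r_j)·cross = 23682.7500 → first moment M = |Σ|/6 = 3947.1250
R_c = M/A = 3947.1250/446.0000 = 8.8501 mm
θ = 127° = 2.216568 rad
V = θ·R_c·A = 2.216568·8.8501·446.0000 = 8749.072 mm³

Volume = 8749.072 mm³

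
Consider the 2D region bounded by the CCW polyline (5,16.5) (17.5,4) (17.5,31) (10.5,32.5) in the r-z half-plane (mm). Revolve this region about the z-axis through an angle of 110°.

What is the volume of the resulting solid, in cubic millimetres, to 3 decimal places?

Profile (r,z), 4 vertices: (5,16.5) (17.5,4) (17.5,31) (10.5,32.5)
edge 0: (5,16.5)→(17.5,4)  cross = 5·4 − 17.5·16.5 = -268.7500; (r_i+r_j)·cross = 22.5·-268.7500 = -6046.8750
edge 1: (17.5,4)→(17.5,31)  cross = 17.5·31 − 17.5·4 = 472.5000; (r_i+r_j)·cross = 35·472.5000 = 16537.5000
edge 2: (17.5,31)→(10.5,32.5)  cross = 17.5·32.5 − 10.5·31 = 243.2500; (r_i+r_j)·cross = 28·243.2500 = 6811.0000
edge 3: (10.5,32.5)→(5,16.5)  cross = 10.5·16.5 − 5·32.5 = 10.7500; (r_i+r_j)·cross = 15.5·10.7500 = 166.6250
Σcross = 457.7500 → A = |Σcross|/2 = 228.8750 mm²
Σ(r_i+r_j)·cross = 17468.2500 → first moment M = |Σ|/6 = 2911.3750
R_c = M/A = 2911.3750/228.8750 = 12.7204 mm
θ = 110° = 1.919862 rad
V = θ·R_c·A = 1.919862·12.7204·228.8750 = 5589.439 mm³

Volume = 5589.439 mm³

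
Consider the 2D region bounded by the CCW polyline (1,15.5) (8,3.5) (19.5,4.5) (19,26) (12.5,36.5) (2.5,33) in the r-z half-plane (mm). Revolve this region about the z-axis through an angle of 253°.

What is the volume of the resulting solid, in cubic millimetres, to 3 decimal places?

Volume = 22595.786 mm³

Profile (r,z), 6 vertices: (1,15.5) (8,3.5) (19.5,4.5) (19,26) (12.5,36.5) (2.5,33)
edge 0: (1,15.5)→(8,3.5)  cross = 1·3.5 − 8·15.5 = -120.5000; (r_i+r_j)·cross = 9·-120.5000 = -1084.5000
edge 1: (8,3.5)→(19.5,4.5)  cross = 8·4.5 − 19.5·3.5 = -32.2500; (r_i+r_j)·cross = 27.5·-32.2500 = -886.8750
edge 2: (19.5,4.5)→(19,26)  cross = 19.5·26 − 19·4.5 = 421.5000; (r_i+r_j)·cross = 38.5·421.5000 = 16227.7500
edge 3: (19,26)→(12.5,36.5)  cross = 19·36.5 − 12.5·26 = 368.5000; (r_i+r_j)·cross = 31.5·368.5000 = 11607.7500
edge 4: (12.5,36.5)→(2.5,33)  cross = 12.5·33 − 2.5·36.5 = 321.2500; (r_i+r_j)·cross = 15·321.2500 = 4818.7500
edge 5: (2.5,33)→(1,15.5)  cross = 2.5·15.5 − 1·33 = 5.7500; (r_i+r_j)·cross = 3.5·5.7500 = 20.1250
Σcross = 964.2500 → A = |Σcross|/2 = 482.1250 mm²
Σ(r_i+r_j)·cross = 30703.0000 → first moment M = |Σ|/6 = 5117.1667
R_c = M/A = 5117.1667/482.1250 = 10.6138 mm
θ = 253° = 4.415683 rad
V = θ·R_c·A = 4.415683·10.6138·482.1250 = 22595.786 mm³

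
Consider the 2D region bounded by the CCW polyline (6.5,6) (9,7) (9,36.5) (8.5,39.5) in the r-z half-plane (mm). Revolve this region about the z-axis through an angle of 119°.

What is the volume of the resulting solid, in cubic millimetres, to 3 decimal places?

Profile (r,z), 4 vertices: (6.5,6) (9,7) (9,36.5) (8.5,39.5)
edge 0: (6.5,6)→(9,7)  cross = 6.5·7 − 9·6 = -8.5000; (r_i+r_j)·cross = 15.5·-8.5000 = -131.7500
edge 1: (9,7)→(9,36.5)  cross = 9·36.5 − 9·7 = 265.5000; (r_i+r_j)·cross = 18·265.5000 = 4779.0000
edge 2: (9,36.5)→(8.5,39.5)  cross = 9·39.5 − 8.5·36.5 = 45.2500; (r_i+r_j)·cross = 17.5·45.2500 = 791.8750
edge 3: (8.5,39.5)→(6.5,6)  cross = 8.5·6 − 6.5·39.5 = -205.7500; (r_i+r_j)·cross = 15·-205.7500 = -3086.2500
Σcross = 96.5000 → A = |Σcross|/2 = 48.2500 mm²
Σ(r_i+r_j)·cross = 2352.8750 → first moment M = |Σ|/6 = 392.1458
R_c = M/A = 392.1458/48.2500 = 8.1274 mm
θ = 119° = 2.076942 rad
V = θ·R_c·A = 2.076942·8.1274·48.2500 = 814.464 mm³

Volume = 814.464 mm³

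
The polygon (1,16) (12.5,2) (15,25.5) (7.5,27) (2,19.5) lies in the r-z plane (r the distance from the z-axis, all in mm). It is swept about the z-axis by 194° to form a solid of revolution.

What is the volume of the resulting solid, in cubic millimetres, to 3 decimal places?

Profile (r,z), 5 vertices: (1,16) (12.5,2) (15,25.5) (7.5,27) (2,19.5)
edge 0: (1,16)→(12.5,2)  cross = 1·2 − 12.5·16 = -198.0000; (r_i+r_j)·cross = 13.5·-198.0000 = -2673.0000
edge 1: (12.5,2)→(15,25.5)  cross = 12.5·25.5 − 15·2 = 288.7500; (r_i+r_j)·cross = 27.5·288.7500 = 7940.6250
edge 2: (15,25.5)→(7.5,27)  cross = 15·27 − 7.5·25.5 = 213.7500; (r_i+r_j)·cross = 22.5·213.7500 = 4809.3750
edge 3: (7.5,27)→(2,19.5)  cross = 7.5·19.5 − 2·27 = 92.2500; (r_i+r_j)·cross = 9.5·92.2500 = 876.3750
edge 4: (2,19.5)→(1,16)  cross = 2·16 − 1·19.5 = 12.5000; (r_i+r_j)·cross = 3·12.5000 = 37.5000
Σcross = 409.2500 → A = |Σcross|/2 = 204.6250 mm²
Σ(r_i+r_j)·cross = 10990.8750 → first moment M = |Σ|/6 = 1831.8125
R_c = M/A = 1831.8125/204.6250 = 8.9520 mm
θ = 194° = 3.385939 rad
V = θ·R_c·A = 3.385939·8.9520·204.6250 = 6202.405 mm³

Volume = 6202.405 mm³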